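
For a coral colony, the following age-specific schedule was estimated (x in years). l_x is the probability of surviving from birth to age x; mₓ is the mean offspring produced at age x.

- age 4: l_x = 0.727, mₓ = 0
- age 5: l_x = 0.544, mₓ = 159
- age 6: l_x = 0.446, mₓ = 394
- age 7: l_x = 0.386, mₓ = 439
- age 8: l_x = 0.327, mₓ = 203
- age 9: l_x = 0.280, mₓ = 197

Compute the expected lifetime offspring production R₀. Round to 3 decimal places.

R₀ = Σ l_x mₓ:
  age 4: 0.727 × 0 = 0.0000
  age 5: 0.544 × 159 = 86.4960
  age 6: 0.446 × 394 = 175.7240
  age 7: 0.386 × 439 = 169.4540
  age 8: 0.327 × 203 = 66.3810
  age 9: 0.280 × 197 = 55.1600
R₀ = 0.0000 + 86.4960 + 175.7240 + 169.4540 + 66.3810 + 55.1600 = 553.2150

553.215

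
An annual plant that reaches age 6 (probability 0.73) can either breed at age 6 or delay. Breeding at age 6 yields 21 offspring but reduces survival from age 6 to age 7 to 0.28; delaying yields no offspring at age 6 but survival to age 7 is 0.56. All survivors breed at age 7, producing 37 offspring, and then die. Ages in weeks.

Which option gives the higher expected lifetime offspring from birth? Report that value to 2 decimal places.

breed at age 6: R₀ = 0.73 × (21 + 0.28 × 37) = 0.73 × 31.3600 = 22.8928
delay to age 7: R₀ = 0.73 × (0.56 × 37) = 0.73 × 20.7200 = 15.1256
Higher: breed at age 6 (22.8928).

22.89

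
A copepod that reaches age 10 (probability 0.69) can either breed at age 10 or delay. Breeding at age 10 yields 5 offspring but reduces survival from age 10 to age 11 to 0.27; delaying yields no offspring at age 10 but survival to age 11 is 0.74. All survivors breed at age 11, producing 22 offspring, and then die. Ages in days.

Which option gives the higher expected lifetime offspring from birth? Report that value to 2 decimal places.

breed at age 10: R₀ = 0.69 × (5 + 0.27 × 22) = 0.69 × 10.9400 = 7.5486
delay to age 11: R₀ = 0.69 × (0.74 × 22) = 0.69 × 16.2800 = 11.2332
Higher: delay to age 11 (11.2332).

11.23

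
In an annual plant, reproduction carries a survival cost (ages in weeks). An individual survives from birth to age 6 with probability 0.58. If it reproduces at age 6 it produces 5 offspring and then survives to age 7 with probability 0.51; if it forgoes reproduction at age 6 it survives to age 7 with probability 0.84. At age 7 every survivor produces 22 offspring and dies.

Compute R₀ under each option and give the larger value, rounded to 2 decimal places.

10.72

breed at age 6: R₀ = 0.58 × (5 + 0.51 × 22) = 0.58 × 16.2200 = 9.4076
delay to age 7: R₀ = 0.58 × (0.84 × 22) = 0.58 × 18.4800 = 10.7184
Higher: delay to age 7 (10.7184).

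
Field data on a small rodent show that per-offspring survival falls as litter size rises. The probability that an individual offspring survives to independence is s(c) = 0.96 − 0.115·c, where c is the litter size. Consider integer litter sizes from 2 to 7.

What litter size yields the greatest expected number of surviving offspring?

4

Expected surviving offspring = c × s(c):
  c=2: 2 × 0.730 = 1.460
  c=3: 3 × 0.615 = 1.845
  c=4: 4 × 0.500 = 2.000
  c=5: 5 × 0.385 = 1.925
  c=6: 6 × 0.270 = 1.620
  c=7: 7 × 0.155 = 1.085
Maximum at c = 4 (2.000 surviving offspring).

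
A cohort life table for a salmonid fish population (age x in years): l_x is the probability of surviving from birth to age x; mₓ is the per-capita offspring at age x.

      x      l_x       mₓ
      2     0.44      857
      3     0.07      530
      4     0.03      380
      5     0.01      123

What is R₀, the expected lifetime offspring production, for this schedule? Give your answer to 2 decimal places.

R₀ = Σ l_x mₓ:
  age 2: 0.44 × 857 = 377.0800
  age 3: 0.07 × 530 = 37.1000
  age 4: 0.03 × 380 = 11.4000
  age 5: 0.01 × 123 = 1.2300
R₀ = 377.0800 + 37.1000 + 11.4000 + 1.2300 = 426.8100

426.81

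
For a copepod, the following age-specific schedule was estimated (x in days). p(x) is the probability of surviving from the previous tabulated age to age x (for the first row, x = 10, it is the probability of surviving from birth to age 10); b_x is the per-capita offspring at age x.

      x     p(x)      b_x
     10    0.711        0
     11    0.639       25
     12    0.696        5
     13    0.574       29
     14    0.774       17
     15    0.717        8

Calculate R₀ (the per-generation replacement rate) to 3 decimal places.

21.397

Survivorship from birth: l_x = p_10·p_11·…·p_x.
  l_10 = 0.71100
  l_11 = 0.45433
  l_12 = 0.31621
  l_13 = 0.18151
  l_14 = 0.14049
  l_15 = 0.10073
R₀ = Σ l_x b_x:
  age 10: 0.71100 × 0 = 0.0000
  age 11: 0.45433 × 25 = 11.3582
  age 12: 0.31621 × 5 = 1.5810
  age 13: 0.18151 × 29 = 5.2638
  age 14: 0.14049 × 17 = 2.3883
  age 15: 0.10073 × 8 = 0.8058
R₀ = 0.0000 + 11.3582 + 1.5810 + 5.2638 + 2.3883 + 0.8058 = 21.3973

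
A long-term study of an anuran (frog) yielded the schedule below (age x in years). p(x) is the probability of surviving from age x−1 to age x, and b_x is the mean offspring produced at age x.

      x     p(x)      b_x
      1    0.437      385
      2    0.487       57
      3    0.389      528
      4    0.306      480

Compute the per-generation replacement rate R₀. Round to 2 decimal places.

Survivorship from birth: l_x = p_1·p_2·…·p_x.
  l_1 = 0.43700
  l_2 = 0.21282
  l_3 = 0.08279
  l_4 = 0.02533
R₀ = Σ l_x b_x:
  age 1: 0.43700 × 385 = 168.2450
  age 2: 0.21282 × 57 = 12.1307
  age 3: 0.08279 × 528 = 43.7131
  age 4: 0.02533 × 480 = 12.1584
R₀ = 168.2450 + 12.1307 + 43.7131 + 12.1584 = 236.2473

236.25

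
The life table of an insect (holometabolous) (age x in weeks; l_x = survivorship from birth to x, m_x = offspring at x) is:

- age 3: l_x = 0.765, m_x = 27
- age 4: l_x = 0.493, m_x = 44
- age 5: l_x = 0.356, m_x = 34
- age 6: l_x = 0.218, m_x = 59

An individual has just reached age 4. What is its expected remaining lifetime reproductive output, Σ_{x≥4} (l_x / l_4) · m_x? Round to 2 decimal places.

94.64

l_4 = 0.493. Conditional survival from age 4 to x is l_x / l_4.
  x=4: (0.493/0.493) × 44 = 44.0000
  x=5: (0.356/0.493) × 34 = 24.5517
  x=6: (0.218/0.493) × 59 = 26.0892
Sum = 44.0000 + 24.5517 + 26.0892 = 94.6410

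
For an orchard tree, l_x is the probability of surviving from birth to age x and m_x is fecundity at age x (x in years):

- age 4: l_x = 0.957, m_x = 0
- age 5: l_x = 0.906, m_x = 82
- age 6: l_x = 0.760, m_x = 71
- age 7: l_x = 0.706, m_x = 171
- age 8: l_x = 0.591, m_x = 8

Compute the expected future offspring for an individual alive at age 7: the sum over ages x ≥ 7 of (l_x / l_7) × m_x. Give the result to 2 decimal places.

l_7 = 0.706. Conditional survival from age 7 to x is l_x / l_7.
  x=7: (0.706/0.706) × 171 = 171.0000
  x=8: (0.591/0.706) × 8 = 6.6969
Sum = 171.0000 + 6.6969 = 177.6969

177.70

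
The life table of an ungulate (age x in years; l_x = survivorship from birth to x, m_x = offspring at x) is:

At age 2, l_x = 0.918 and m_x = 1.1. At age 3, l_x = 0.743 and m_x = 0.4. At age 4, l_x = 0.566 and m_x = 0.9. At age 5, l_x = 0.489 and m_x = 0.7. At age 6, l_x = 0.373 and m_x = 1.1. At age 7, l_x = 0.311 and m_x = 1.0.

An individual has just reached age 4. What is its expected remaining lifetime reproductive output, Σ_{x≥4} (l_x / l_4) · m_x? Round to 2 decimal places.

l_4 = 0.566. Conditional survival from age 4 to x is l_x / l_4.
  x=4: (0.566/0.566) × 0.9 = 0.9000
  x=5: (0.489/0.566) × 0.7 = 0.6048
  x=6: (0.373/0.566) × 1.1 = 0.7249
  x=7: (0.311/0.566) × 1.0 = 0.5495
Sum = 0.9000 + 0.6048 + 0.7249 + 0.5495 = 2.7792

2.78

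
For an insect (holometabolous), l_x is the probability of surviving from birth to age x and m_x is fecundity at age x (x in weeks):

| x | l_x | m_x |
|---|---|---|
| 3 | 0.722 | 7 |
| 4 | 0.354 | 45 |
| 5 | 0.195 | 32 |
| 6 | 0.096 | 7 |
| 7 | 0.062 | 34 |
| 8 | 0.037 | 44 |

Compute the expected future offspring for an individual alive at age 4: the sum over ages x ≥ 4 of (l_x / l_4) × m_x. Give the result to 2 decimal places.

75.08

l_4 = 0.354. Conditional survival from age 4 to x is l_x / l_4.
  x=4: (0.354/0.354) × 45 = 45.0000
  x=5: (0.195/0.354) × 32 = 17.6271
  x=6: (0.096/0.354) × 7 = 1.8983
  x=7: (0.062/0.354) × 34 = 5.9548
  x=8: (0.037/0.354) × 44 = 4.5989
Sum = 45.0000 + 17.6271 + 1.8983 + 5.9548 + 4.5989 = 75.0791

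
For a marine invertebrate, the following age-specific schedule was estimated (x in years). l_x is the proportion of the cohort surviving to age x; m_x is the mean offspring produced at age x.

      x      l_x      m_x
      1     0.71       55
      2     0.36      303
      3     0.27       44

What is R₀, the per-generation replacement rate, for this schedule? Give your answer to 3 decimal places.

160.010

R₀ = Σ l_x m_x:
  age 1: 0.71 × 55 = 39.0500
  age 2: 0.36 × 303 = 109.0800
  age 3: 0.27 × 44 = 11.8800
R₀ = 39.0500 + 109.0800 + 11.8800 = 160.0100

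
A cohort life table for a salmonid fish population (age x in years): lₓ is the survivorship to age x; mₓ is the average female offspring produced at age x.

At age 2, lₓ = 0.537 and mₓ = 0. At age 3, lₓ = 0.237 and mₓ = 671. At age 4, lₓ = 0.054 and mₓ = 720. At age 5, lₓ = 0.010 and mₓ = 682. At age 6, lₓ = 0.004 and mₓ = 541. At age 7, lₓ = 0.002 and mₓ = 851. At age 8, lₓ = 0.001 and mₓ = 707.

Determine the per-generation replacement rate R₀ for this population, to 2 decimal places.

209.30

R₀ = Σ lₓ mₓ:
  age 2: 0.537 × 0 = 0.0000
  age 3: 0.237 × 671 = 159.0270
  age 4: 0.054 × 720 = 38.8800
  age 5: 0.010 × 682 = 6.8200
  age 6: 0.004 × 541 = 2.1640
  age 7: 0.002 × 851 = 1.7020
  age 8: 0.001 × 707 = 0.7070
R₀ = 0.0000 + 159.0270 + 38.8800 + 6.8200 + 2.1640 + 1.7020 + 0.7070 = 209.3000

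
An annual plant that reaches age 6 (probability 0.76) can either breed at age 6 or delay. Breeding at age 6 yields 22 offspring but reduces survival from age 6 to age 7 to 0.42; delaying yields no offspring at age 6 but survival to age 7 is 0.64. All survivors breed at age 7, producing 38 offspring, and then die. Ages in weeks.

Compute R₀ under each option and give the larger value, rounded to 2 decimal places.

breed at age 6: R₀ = 0.76 × (22 + 0.42 × 38) = 0.76 × 37.9600 = 28.8496
delay to age 7: R₀ = 0.76 × (0.64 × 38) = 0.76 × 24.3200 = 18.4832
Higher: breed at age 6 (28.8496).

28.85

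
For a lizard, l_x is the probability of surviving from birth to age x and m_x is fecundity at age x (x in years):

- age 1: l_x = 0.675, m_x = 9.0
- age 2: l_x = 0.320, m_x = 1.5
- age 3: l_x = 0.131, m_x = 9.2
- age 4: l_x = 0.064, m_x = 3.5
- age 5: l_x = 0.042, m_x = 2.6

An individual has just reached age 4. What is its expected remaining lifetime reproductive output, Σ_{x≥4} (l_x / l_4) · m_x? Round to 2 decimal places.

5.21

l_4 = 0.064. Conditional survival from age 4 to x is l_x / l_4.
  x=4: (0.064/0.064) × 3.5 = 3.5000
  x=5: (0.042/0.064) × 2.6 = 1.7063
Sum = 3.5000 + 1.7063 = 5.2062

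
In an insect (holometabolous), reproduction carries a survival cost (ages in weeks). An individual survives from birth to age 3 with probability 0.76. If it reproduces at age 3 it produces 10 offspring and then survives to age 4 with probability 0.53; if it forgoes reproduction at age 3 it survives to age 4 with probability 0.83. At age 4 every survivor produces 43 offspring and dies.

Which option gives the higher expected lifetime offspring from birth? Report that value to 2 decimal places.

27.12

breed at age 3: R₀ = 0.76 × (10 + 0.53 × 43) = 0.76 × 32.7900 = 24.9204
delay to age 4: R₀ = 0.76 × (0.83 × 43) = 0.76 × 35.6900 = 27.1244
Higher: delay to age 4 (27.1244).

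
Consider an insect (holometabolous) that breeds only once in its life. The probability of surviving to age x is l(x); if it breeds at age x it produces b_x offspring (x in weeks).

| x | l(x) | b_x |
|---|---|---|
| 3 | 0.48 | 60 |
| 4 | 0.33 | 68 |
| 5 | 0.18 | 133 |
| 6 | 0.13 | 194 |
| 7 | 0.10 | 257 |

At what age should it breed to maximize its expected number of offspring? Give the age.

3

Expected offspring if breeding at age x = l(x) × b_x:
  age 3: 0.48 × 60 = 28.800
  age 4: 0.33 × 68 = 22.440
  age 5: 0.18 × 133 = 23.940
  age 6: 0.13 × 194 = 25.220
  age 7: 0.10 × 257 = 25.700
Maximum at age 3 (28.800).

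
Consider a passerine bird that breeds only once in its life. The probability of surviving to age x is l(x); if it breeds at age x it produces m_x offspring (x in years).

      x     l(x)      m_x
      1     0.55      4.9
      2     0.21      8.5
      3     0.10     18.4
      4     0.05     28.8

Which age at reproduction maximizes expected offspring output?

1

Expected offspring if breeding at age x = l(x) × m_x:
  age 1: 0.55 × 4.9 = 2.695
  age 2: 0.21 × 8.5 = 1.785
  age 3: 0.10 × 18.4 = 1.840
  age 4: 0.05 × 28.8 = 1.440
Maximum at age 1 (2.695).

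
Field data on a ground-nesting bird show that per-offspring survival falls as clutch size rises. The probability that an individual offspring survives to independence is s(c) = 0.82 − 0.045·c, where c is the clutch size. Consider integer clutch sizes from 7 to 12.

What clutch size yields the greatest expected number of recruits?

9

Expected recruits = c × s(c):
  c=7: 7 × 0.505 = 3.535
  c=8: 8 × 0.460 = 3.680
  c=9: 9 × 0.415 = 3.735
  c=10: 10 × 0.370 = 3.700
  c=11: 11 × 0.325 = 3.575
  c=12: 12 × 0.280 = 3.360
Maximum at c = 9 (3.735 recruits).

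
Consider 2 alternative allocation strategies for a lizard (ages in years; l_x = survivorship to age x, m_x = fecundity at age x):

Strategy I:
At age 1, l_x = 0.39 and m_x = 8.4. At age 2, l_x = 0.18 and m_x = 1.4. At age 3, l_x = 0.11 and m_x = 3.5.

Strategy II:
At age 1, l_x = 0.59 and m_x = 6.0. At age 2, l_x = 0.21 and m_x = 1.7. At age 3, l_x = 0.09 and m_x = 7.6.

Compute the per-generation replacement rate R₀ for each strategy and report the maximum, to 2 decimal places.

Strategy I: R₀ = 0.39×8.4 + 0.18×1.4 + 0.11×3.5 = 3.9130
Strategy II: R₀ = 0.59×6.0 + 0.21×1.7 + 0.09×7.6 = 4.5810
Highest R₀: strategy II with 4.5810.

4.58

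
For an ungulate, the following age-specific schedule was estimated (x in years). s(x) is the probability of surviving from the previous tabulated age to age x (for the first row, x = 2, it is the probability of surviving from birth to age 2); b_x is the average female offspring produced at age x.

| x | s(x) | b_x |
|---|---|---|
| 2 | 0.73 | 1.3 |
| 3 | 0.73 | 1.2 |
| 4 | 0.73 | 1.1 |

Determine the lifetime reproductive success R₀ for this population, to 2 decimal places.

2.02

Survivorship from birth: l_x = s_2·s_3·…·s_x.
  l_2 = 0.73000
  l_3 = 0.53290
  l_4 = 0.38902
R₀ = Σ l_x b_x:
  age 2: 0.73000 × 1.3 = 0.9490
  age 3: 0.53290 × 1.2 = 0.6395
  age 4: 0.38902 × 1.1 = 0.4279
R₀ = 0.9490 + 0.6395 + 0.4279 = 2.0164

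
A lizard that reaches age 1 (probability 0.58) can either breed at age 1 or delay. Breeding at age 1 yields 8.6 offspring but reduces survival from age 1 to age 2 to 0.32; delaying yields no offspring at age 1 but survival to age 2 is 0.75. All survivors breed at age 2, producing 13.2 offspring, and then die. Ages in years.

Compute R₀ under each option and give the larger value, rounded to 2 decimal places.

7.44

breed at age 1: R₀ = 0.58 × (8.6 + 0.32 × 13.2) = 0.58 × 12.8240 = 7.4379
delay to age 2: R₀ = 0.58 × (0.75 × 13.2) = 0.58 × 9.9000 = 5.7420
Higher: breed at age 1 (7.4379).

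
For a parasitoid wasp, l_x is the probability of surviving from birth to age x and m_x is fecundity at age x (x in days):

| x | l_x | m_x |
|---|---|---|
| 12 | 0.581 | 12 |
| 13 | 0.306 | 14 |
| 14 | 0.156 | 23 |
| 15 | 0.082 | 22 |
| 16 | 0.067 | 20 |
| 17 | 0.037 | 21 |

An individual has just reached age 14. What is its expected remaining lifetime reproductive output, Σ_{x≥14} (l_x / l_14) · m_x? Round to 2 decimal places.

48.13

l_14 = 0.156. Conditional survival from age 14 to x is l_x / l_14.
  x=14: (0.156/0.156) × 23 = 23.0000
  x=15: (0.082/0.156) × 22 = 11.5641
  x=16: (0.067/0.156) × 20 = 8.5897
  x=17: (0.037/0.156) × 21 = 4.9808
Sum = 23.0000 + 11.5641 + 8.5897 + 4.9808 = 48.1346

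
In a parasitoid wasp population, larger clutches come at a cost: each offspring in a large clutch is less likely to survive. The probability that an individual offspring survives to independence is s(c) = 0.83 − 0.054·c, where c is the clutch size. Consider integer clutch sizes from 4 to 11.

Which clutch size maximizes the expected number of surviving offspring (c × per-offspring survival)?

8

Expected surviving offspring = c × s(c):
  c=4: 4 × 0.614 = 2.456
  c=5: 5 × 0.560 = 2.800
  c=6: 6 × 0.506 = 3.036
  c=7: 7 × 0.452 = 3.164
  c=8: 8 × 0.398 = 3.184
  c=9: 9 × 0.344 = 3.096
  c=10: 10 × 0.290 = 2.900
  c=11: 11 × 0.236 = 2.596
Maximum at c = 8 (3.184 surviving offspring).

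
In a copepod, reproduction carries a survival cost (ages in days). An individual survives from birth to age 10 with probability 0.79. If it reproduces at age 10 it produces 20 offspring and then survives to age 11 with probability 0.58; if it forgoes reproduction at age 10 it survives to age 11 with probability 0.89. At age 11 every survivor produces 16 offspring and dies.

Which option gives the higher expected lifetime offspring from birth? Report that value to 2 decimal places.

breed at age 10: R₀ = 0.79 × (20 + 0.58 × 16) = 0.79 × 29.2800 = 23.1312
delay to age 11: R₀ = 0.79 × (0.89 × 16) = 0.79 × 14.2400 = 11.2496
Higher: breed at age 10 (23.1312).

23.13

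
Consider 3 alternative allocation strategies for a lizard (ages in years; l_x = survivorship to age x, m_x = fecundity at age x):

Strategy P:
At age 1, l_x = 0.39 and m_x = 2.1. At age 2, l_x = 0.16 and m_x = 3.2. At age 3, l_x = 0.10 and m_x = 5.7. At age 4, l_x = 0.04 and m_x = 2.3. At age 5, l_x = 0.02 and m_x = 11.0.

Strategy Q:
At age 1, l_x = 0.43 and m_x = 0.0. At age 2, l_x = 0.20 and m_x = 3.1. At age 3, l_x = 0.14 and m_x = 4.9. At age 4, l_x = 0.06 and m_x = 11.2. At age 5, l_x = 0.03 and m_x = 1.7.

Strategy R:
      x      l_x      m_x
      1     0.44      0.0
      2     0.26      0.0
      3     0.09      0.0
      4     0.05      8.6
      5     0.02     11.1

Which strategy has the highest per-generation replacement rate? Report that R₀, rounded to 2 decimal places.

2.21

Strategy P: R₀ = 0.39×2.1 + 0.16×3.2 + 0.10×5.7 + 0.04×2.3 + 0.02×11.0 = 2.2130
Strategy Q: R₀ = 0.43×0.0 + 0.20×3.1 + 0.14×4.9 + 0.06×11.2 + 0.03×1.7 = 2.0290
Strategy R: R₀ = 0.44×0.0 + 0.26×0.0 + 0.09×0.0 + 0.05×8.6 + 0.02×11.1 = 0.6520
Highest R₀: strategy P with 2.2130.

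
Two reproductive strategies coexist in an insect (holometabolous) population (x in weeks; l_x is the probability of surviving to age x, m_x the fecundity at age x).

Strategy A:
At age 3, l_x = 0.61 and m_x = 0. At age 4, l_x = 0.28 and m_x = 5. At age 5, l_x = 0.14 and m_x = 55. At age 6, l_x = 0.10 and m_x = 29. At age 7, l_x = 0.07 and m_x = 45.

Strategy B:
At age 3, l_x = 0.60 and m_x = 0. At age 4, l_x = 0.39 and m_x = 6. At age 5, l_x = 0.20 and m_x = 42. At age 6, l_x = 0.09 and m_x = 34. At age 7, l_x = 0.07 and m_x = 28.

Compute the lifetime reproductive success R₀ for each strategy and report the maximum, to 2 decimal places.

Strategy A: R₀ = 0.61×0 + 0.28×5 + 0.14×55 + 0.10×29 + 0.07×45 = 15.1500
Strategy B: R₀ = 0.60×0 + 0.39×6 + 0.20×42 + 0.09×34 + 0.07×28 = 15.7600
Highest R₀: strategy B with 15.7600.

15.76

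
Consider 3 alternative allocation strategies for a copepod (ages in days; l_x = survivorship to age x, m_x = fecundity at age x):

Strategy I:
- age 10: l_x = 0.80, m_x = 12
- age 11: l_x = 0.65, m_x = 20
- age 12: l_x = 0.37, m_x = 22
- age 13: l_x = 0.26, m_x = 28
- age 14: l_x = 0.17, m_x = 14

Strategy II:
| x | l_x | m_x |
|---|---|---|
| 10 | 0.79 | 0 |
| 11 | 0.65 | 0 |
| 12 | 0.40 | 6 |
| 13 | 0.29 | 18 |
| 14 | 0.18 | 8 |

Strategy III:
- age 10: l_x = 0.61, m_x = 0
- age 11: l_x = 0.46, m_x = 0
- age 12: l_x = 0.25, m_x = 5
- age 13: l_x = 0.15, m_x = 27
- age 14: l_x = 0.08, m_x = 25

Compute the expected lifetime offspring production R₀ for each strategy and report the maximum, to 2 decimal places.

40.40

Strategy I: R₀ = 0.80×12 + 0.65×20 + 0.37×22 + 0.26×28 + 0.17×14 = 40.4000
Strategy II: R₀ = 0.79×0 + 0.65×0 + 0.40×6 + 0.29×18 + 0.18×8 = 9.0600
Strategy III: R₀ = 0.61×0 + 0.46×0 + 0.25×5 + 0.15×27 + 0.08×25 = 7.3000
Highest R₀: strategy I with 40.4000.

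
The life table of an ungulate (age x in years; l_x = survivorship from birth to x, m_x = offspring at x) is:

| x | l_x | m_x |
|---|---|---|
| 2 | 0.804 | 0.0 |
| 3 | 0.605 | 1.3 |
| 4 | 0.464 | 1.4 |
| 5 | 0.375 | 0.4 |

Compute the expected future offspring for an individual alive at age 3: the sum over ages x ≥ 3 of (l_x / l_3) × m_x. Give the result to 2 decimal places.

2.62

l_3 = 0.605. Conditional survival from age 3 to x is l_x / l_3.
  x=3: (0.605/0.605) × 1.3 = 1.3000
  x=4: (0.464/0.605) × 1.4 = 1.0737
  x=5: (0.375/0.605) × 0.4 = 0.2479
Sum = 1.3000 + 1.0737 + 0.2479 = 2.6217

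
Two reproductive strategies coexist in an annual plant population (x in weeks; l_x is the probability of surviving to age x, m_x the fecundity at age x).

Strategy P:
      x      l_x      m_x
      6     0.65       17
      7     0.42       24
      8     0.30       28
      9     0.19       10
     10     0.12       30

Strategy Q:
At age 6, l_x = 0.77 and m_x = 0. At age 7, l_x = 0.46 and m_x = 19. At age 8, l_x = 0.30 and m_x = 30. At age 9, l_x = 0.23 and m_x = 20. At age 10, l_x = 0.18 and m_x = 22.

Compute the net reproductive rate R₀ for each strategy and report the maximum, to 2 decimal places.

Strategy P: R₀ = 0.65×17 + 0.42×24 + 0.30×28 + 0.19×10 + 0.12×30 = 35.0300
Strategy Q: R₀ = 0.77×0 + 0.46×19 + 0.30×30 + 0.23×20 + 0.18×22 = 26.3000
Highest R₀: strategy P with 35.0300.

35.03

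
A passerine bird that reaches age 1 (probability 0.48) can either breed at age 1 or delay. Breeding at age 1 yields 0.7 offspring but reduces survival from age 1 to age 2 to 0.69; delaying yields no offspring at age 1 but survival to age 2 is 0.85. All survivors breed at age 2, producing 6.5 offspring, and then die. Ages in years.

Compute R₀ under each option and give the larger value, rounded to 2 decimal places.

breed at age 1: R₀ = 0.48 × (0.7 + 0.69 × 6.5) = 0.48 × 5.1850 = 2.4888
delay to age 2: R₀ = 0.48 × (0.85 × 6.5) = 0.48 × 5.5250 = 2.6520
Higher: delay to age 2 (2.6520).

2.65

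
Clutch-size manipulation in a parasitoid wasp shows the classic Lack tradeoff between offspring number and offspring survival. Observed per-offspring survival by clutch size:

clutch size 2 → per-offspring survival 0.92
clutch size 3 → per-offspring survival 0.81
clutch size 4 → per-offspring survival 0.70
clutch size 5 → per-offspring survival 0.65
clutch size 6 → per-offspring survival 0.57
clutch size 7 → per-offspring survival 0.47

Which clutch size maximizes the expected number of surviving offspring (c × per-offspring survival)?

6

Expected surviving offspring = c × s(c):
  c=2: 2 × 0.92 = 1.840
  c=3: 3 × 0.81 = 2.430
  c=4: 4 × 0.70 = 2.800
  c=5: 5 × 0.65 = 3.250
  c=6: 6 × 0.57 = 3.420
  c=7: 7 × 0.47 = 3.290
Maximum at c = 6 (3.420 surviving offspring).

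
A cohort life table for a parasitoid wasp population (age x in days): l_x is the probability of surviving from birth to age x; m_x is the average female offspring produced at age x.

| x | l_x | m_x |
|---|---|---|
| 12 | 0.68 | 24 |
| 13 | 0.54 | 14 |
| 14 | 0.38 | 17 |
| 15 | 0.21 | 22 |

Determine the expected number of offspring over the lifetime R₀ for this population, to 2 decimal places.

34.96

R₀ = Σ l_x m_x:
  age 12: 0.68 × 24 = 16.3200
  age 13: 0.54 × 14 = 7.5600
  age 14: 0.38 × 17 = 6.4600
  age 15: 0.21 × 22 = 4.6200
R₀ = 16.3200 + 7.5600 + 6.4600 + 4.6200 = 34.9600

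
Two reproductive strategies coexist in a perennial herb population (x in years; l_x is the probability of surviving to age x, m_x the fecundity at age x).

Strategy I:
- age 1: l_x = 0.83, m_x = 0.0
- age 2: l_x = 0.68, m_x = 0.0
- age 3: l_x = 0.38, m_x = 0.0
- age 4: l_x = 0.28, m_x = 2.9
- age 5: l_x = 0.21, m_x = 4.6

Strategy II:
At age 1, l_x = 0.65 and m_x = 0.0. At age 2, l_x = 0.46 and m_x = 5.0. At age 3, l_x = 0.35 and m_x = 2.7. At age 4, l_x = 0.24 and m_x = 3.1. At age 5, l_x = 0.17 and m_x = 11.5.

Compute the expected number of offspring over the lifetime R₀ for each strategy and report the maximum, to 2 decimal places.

Strategy I: R₀ = 0.83×0.0 + 0.68×0.0 + 0.38×0.0 + 0.28×2.9 + 0.21×4.6 = 1.7780
Strategy II: R₀ = 0.65×0.0 + 0.46×5.0 + 0.35×2.7 + 0.24×3.1 + 0.17×11.5 = 5.9440
Highest R₀: strategy II with 5.9440.

5.94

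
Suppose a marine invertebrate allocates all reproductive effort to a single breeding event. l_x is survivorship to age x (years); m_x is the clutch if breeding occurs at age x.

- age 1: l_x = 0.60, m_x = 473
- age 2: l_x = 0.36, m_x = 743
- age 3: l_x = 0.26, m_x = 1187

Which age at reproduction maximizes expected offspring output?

Expected offspring if breeding at age x = l_x × m_x:
  age 1: 0.60 × 473 = 283.800
  age 2: 0.36 × 743 = 267.480
  age 3: 0.26 × 1187 = 308.620
Maximum at age 3 (308.620).

3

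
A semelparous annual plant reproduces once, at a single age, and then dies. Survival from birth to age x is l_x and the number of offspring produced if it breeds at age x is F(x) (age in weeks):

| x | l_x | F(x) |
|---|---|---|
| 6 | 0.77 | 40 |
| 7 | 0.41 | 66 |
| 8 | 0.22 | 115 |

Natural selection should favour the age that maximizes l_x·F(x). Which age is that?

Expected offspring if breeding at age x = l_x × F(x):
  age 6: 0.77 × 40 = 30.800
  age 7: 0.41 × 66 = 27.060
  age 8: 0.22 × 115 = 25.300
Maximum at age 6 (30.800).

6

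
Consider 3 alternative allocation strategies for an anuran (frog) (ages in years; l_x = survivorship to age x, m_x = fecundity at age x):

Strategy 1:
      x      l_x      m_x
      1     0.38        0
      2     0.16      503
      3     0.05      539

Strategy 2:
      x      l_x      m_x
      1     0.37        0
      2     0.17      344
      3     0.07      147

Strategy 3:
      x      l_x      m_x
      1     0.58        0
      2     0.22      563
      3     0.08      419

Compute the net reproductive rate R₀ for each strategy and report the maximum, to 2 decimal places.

157.38

Strategy 1: R₀ = 0.38×0 + 0.16×503 + 0.05×539 = 107.4300
Strategy 2: R₀ = 0.37×0 + 0.17×344 + 0.07×147 = 68.7700
Strategy 3: R₀ = 0.58×0 + 0.22×563 + 0.08×419 = 157.3800
Highest R₀: strategy 3 with 157.3800.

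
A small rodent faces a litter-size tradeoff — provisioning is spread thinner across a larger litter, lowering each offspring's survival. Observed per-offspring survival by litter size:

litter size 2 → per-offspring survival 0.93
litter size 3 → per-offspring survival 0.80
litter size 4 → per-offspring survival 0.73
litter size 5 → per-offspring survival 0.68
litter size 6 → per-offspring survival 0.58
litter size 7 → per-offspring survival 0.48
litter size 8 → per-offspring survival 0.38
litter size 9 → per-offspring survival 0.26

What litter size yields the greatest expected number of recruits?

6

Expected recruits = c × s(c):
  c=2: 2 × 0.93 = 1.860
  c=3: 3 × 0.80 = 2.400
  c=4: 4 × 0.73 = 2.920
  c=5: 5 × 0.68 = 3.400
  c=6: 6 × 0.58 = 3.480
  c=7: 7 × 0.48 = 3.360
  c=8: 8 × 0.38 = 3.040
  c=9: 9 × 0.26 = 2.340
Maximum at c = 6 (3.480 recruits).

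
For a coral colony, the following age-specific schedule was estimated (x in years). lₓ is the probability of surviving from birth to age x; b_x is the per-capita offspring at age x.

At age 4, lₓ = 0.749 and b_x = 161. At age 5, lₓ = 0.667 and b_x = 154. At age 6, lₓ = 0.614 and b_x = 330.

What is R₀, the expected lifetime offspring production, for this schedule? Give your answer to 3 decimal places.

425.927

R₀ = Σ lₓ b_x:
  age 4: 0.749 × 161 = 120.5890
  age 5: 0.667 × 154 = 102.7180
  age 6: 0.614 × 330 = 202.6200
R₀ = 120.5890 + 102.7180 + 202.6200 = 425.9270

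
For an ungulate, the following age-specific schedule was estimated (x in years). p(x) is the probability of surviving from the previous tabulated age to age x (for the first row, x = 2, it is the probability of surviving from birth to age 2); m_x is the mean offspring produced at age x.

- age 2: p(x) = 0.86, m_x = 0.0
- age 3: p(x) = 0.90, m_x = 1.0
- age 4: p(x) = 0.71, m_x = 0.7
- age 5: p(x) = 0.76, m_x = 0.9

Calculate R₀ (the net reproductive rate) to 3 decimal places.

Survivorship from birth: l_x = p_2·p_3·…·p_x.
  l_2 = 0.86000
  l_3 = 0.77400
  l_4 = 0.54954
  l_5 = 0.41765
R₀ = Σ l_x m_x:
  age 2: 0.86000 × 0.0 = 0.0000
  age 3: 0.77400 × 1.0 = 0.7740
  age 4: 0.54954 × 0.7 = 0.3847
  age 5: 0.41765 × 0.9 = 0.3759
R₀ = 0.0000 + 0.7740 + 0.3847 + 0.3759 = 1.5346

1.535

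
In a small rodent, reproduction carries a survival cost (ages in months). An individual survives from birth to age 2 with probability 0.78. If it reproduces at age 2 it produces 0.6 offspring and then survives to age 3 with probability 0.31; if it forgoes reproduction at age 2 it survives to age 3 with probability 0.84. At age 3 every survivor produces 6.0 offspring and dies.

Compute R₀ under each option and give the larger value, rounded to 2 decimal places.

breed at age 2: R₀ = 0.78 × (0.6 + 0.31 × 6.0) = 0.78 × 2.4600 = 1.9188
delay to age 3: R₀ = 0.78 × (0.84 × 6.0) = 0.78 × 5.0400 = 3.9312
Higher: delay to age 3 (3.9312).

3.93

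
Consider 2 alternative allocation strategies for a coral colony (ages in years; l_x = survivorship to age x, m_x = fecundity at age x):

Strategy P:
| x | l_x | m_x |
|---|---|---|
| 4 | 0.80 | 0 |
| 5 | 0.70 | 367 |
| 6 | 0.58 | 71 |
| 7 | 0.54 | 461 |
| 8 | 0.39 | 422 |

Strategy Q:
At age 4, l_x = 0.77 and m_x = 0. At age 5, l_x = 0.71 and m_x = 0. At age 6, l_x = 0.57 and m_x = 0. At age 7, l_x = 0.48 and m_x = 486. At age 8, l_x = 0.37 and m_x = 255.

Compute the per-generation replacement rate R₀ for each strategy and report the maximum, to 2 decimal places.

Strategy P: R₀ = 0.80×0 + 0.70×367 + 0.58×71 + 0.54×461 + 0.39×422 = 711.6000
Strategy Q: R₀ = 0.77×0 + 0.71×0 + 0.57×0 + 0.48×486 + 0.37×255 = 327.6300
Highest R₀: strategy P with 711.6000.

711.60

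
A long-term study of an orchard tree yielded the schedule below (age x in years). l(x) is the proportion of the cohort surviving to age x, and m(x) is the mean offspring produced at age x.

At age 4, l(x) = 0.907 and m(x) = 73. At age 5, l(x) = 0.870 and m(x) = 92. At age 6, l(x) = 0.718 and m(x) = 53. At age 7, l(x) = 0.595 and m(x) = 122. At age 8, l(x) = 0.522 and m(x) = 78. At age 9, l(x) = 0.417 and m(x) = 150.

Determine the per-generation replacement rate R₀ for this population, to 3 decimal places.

360.161

R₀ = Σ l(x) m(x):
  age 4: 0.907 × 73 = 66.2110
  age 5: 0.870 × 92 = 80.0400
  age 6: 0.718 × 53 = 38.0540
  age 7: 0.595 × 122 = 72.5900
  age 8: 0.522 × 78 = 40.7160
  age 9: 0.417 × 150 = 62.5500
R₀ = 66.2110 + 80.0400 + 38.0540 + 72.5900 + 40.7160 + 62.5500 = 360.1610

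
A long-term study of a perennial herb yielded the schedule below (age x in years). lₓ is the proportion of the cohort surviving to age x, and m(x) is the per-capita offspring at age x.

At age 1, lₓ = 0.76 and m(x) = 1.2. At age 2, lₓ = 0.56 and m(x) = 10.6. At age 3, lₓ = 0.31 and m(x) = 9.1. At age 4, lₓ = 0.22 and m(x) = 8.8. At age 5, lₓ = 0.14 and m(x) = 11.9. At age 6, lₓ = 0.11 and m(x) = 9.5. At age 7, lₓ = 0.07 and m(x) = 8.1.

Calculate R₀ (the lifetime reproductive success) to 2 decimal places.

R₀ = Σ lₓ m(x):
  age 1: 0.76 × 1.2 = 0.9120
  age 2: 0.56 × 10.6 = 5.9360
  age 3: 0.31 × 9.1 = 2.8210
  age 4: 0.22 × 8.8 = 1.9360
  age 5: 0.14 × 11.9 = 1.6660
  age 6: 0.11 × 9.5 = 1.0450
  age 7: 0.07 × 8.1 = 0.5670
R₀ = 0.9120 + 5.9360 + 2.8210 + 1.9360 + 1.6660 + 1.0450 + 0.5670 = 14.8830

14.88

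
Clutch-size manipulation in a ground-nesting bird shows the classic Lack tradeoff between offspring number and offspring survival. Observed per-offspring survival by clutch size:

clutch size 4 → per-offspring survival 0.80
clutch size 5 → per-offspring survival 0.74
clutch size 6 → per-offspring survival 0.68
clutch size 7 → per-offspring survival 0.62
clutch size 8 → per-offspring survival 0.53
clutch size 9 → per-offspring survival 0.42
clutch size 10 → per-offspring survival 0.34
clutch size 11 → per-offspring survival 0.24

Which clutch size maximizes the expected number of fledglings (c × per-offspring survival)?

Expected fledglings = c × s(c):
  c=4: 4 × 0.80 = 3.200
  c=5: 5 × 0.74 = 3.700
  c=6: 6 × 0.68 = 4.080
  c=7: 7 × 0.62 = 4.340
  c=8: 8 × 0.53 = 4.240
  c=9: 9 × 0.42 = 3.780
  c=10: 10 × 0.34 = 3.400
  c=11: 11 × 0.24 = 2.640
Maximum at c = 7 (4.340 fledglings).

7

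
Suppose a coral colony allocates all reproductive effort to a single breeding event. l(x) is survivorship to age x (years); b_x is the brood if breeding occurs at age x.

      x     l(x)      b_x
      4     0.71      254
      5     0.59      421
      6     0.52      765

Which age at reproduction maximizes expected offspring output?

Expected offspring if breeding at age x = l(x) × b_x:
  age 4: 0.71 × 254 = 180.340
  age 5: 0.59 × 421 = 248.390
  age 6: 0.52 × 765 = 397.800
Maximum at age 6 (397.800).

6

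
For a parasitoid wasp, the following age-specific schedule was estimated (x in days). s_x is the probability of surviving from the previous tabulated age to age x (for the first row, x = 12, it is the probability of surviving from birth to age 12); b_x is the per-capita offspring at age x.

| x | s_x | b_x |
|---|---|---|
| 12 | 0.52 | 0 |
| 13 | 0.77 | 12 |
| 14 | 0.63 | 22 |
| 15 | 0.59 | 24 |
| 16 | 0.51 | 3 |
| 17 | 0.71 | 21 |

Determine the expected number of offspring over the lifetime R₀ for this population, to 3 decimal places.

Survivorship from birth: l_x = s_12·s_13·…·s_x.
  l_12 = 0.52000
  l_13 = 0.40040
  l_14 = 0.25225
  l_15 = 0.14883
  l_16 = 0.07590
  l_17 = 0.05389
R₀ = Σ l_x b_x:
  age 12: 0.52000 × 0 = 0.0000
  age 13: 0.40040 × 12 = 4.8048
  age 14: 0.25225 × 22 = 5.5495
  age 15: 0.14883 × 24 = 3.5719
  age 16: 0.07590 × 3 = 0.2277
  age 17: 0.05389 × 21 = 1.1317
R₀ = 0.0000 + 4.8048 + 5.5495 + 3.5719 + 0.2277 + 1.1317 = 15.2856

15.286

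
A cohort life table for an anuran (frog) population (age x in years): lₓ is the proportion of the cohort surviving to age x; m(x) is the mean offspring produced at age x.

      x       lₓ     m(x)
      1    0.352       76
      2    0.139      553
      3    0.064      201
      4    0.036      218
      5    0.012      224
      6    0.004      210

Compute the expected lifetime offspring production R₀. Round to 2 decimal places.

R₀ = Σ lₓ m(x):
  age 1: 0.352 × 76 = 26.7520
  age 2: 0.139 × 553 = 76.8670
  age 3: 0.064 × 201 = 12.8640
  age 4: 0.036 × 218 = 7.8480
  age 5: 0.012 × 224 = 2.6880
  age 6: 0.004 × 210 = 0.8400
R₀ = 26.7520 + 76.8670 + 12.8640 + 7.8480 + 2.6880 + 0.8400 = 127.8590

127.86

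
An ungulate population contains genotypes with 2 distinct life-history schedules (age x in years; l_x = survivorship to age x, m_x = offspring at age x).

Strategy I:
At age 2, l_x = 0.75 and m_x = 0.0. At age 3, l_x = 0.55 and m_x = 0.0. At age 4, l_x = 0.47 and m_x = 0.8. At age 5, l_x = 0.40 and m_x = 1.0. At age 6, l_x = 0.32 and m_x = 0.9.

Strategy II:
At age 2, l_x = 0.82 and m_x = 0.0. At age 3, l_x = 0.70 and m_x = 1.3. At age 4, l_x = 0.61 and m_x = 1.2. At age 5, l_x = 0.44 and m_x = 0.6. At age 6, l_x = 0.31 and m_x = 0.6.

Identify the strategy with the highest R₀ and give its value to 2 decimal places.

Strategy I: R₀ = 0.75×0.0 + 0.55×0.0 + 0.47×0.8 + 0.40×1.0 + 0.32×0.9 = 1.0640
Strategy II: R₀ = 0.82×0.0 + 0.70×1.3 + 0.61×1.2 + 0.44×0.6 + 0.31×0.6 = 2.0920
Highest R₀: strategy II with 2.0920.

2.09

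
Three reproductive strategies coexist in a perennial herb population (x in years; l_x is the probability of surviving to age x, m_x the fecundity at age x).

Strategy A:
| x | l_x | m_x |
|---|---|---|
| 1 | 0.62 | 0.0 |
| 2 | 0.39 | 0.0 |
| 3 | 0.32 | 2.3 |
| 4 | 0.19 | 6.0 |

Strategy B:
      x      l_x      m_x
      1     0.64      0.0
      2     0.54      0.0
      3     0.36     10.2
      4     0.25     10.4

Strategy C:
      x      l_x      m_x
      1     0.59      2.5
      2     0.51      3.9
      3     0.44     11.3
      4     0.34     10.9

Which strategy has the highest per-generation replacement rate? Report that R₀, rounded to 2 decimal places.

Strategy A: R₀ = 0.62×0.0 + 0.39×0.0 + 0.32×2.3 + 0.19×6.0 = 1.8760
Strategy B: R₀ = 0.64×0.0 + 0.54×0.0 + 0.36×10.2 + 0.25×10.4 = 6.2720
Strategy C: R₀ = 0.59×2.5 + 0.51×3.9 + 0.44×11.3 + 0.34×10.9 = 12.1420
Highest R₀: strategy C with 12.1420.

12.14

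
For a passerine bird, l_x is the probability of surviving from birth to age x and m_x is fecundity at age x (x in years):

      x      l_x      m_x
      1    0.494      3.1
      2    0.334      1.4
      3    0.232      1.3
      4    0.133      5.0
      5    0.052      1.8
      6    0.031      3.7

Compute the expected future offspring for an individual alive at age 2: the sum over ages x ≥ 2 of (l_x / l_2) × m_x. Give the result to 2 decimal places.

4.92

l_2 = 0.334. Conditional survival from age 2 to x is l_x / l_2.
  x=2: (0.334/0.334) × 1.4 = 1.4000
  x=3: (0.232/0.334) × 1.3 = 0.9030
  x=4: (0.133/0.334) × 5.0 = 1.9910
  x=5: (0.052/0.334) × 1.8 = 0.2802
  x=6: (0.031/0.334) × 3.7 = 0.3434
Sum = 1.4000 + 0.9030 + 1.9910 + 0.2802 + 0.3434 = 4.9177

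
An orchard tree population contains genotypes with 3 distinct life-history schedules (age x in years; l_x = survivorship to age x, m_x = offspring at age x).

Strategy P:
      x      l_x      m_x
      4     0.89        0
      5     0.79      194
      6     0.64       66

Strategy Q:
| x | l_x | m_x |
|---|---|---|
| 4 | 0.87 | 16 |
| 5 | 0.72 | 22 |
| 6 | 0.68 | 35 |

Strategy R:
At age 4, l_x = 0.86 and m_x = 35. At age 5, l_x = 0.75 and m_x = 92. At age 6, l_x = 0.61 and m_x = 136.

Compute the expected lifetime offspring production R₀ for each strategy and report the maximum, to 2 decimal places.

Strategy P: R₀ = 0.89×0 + 0.79×194 + 0.64×66 = 195.5000
Strategy Q: R₀ = 0.87×16 + 0.72×22 + 0.68×35 = 53.5600
Strategy R: R₀ = 0.86×35 + 0.75×92 + 0.61×136 = 182.0600
Highest R₀: strategy P with 195.5000.

195.50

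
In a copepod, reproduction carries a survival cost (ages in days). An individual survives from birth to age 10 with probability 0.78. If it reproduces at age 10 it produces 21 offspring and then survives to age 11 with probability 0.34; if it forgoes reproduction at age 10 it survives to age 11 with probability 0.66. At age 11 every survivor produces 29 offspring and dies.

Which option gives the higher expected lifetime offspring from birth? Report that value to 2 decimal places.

24.07

breed at age 10: R₀ = 0.78 × (21 + 0.34 × 29) = 0.78 × 30.8600 = 24.0708
delay to age 11: R₀ = 0.78 × (0.66 × 29) = 0.78 × 19.1400 = 14.9292
Higher: breed at age 10 (24.0708).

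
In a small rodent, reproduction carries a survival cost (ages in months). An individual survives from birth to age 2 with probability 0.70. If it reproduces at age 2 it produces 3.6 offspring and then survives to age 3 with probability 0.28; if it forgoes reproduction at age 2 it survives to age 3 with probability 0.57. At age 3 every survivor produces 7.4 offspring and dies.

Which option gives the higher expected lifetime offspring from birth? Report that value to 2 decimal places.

breed at age 2: R₀ = 0.70 × (3.6 + 0.28 × 7.4) = 0.70 × 5.6720 = 3.9704
delay to age 3: R₀ = 0.70 × (0.57 × 7.4) = 0.70 × 4.2180 = 2.9526
Higher: breed at age 2 (3.9704).

3.97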